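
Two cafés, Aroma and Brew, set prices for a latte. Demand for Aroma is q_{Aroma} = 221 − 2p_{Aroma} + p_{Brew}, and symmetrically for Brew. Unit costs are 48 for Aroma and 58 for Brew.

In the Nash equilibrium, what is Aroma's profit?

Aroma's profit: π = (p_{Aroma} − 48)(221 − 2p_{Aroma} + p_{Brew}).
∂π/∂p_{Aroma} = 317 − 4p_{Aroma} + p_{Brew} = 0 ⇒ p_{Aroma} = 79.25 + 0.25p_{Brew}.
Similarly p_{Brew} = 84.25 + 0.25p_{Aroma}.
Plugging p_{Brew} into Aroma's best response: p_{Aroma} = 79.25 + 0.25(84.25 + 0.25p_{Aroma}) ⇒ 0.9375p_{Aroma} = 100.3125, so p_{Aroma} = 107.
Then p_{Brew} = 84.25 + 0.25·107 = 111.
q_{Aroma} = 221 − 2·107 + 111 = 118.
Profit = (107 − 48)·118 = 6962.

6962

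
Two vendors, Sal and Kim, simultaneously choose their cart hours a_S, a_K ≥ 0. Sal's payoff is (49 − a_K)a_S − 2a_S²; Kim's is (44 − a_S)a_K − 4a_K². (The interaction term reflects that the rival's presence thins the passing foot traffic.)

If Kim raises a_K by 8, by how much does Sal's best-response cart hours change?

Expanding Sal's payoff: 49a_S − a_Ka_S − 2a_S².
∂π/∂a_S = 49 − a_K − 4a_S = 0, so a_S = 12.25 − 0.25a_K.
The reaction-function slope is −0.25, so an 8-unit rise in a_K moves a_S by −0.25 × 8 = −2. Sal's best response falls — the actions are strategic substitutes.

-2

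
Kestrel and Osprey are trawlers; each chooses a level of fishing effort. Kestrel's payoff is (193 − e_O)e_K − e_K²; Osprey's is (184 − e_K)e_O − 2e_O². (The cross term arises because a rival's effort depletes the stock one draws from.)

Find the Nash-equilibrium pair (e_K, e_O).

84, 25

Expanding Kestrel's payoff: 193e_K − e_Oe_K − e_K².
∂π/∂e_K = 193 − e_O − 2e_K = 0, so e_K = 96.5 − 0.5e_O.
Likewise for Osprey: e_O = 46 − 0.25e_K.
Substituting the second reaction function into the first: e_K = 96.5 − 0.5(46 − 0.25e_K), which gives 0.875e_K = 73.5 ⇒ e_K = 84.
Then e_O = 46 − 0.25·84 = 25.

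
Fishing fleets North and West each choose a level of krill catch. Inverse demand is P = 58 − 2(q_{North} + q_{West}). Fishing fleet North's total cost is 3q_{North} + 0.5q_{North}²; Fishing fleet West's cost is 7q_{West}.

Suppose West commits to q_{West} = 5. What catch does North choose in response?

9

Fishing fleet North's profit: π = q_{North}(58 − 2(q_{North} + q_{West})) − 3q_{North} − 0.5q_{North}².
∂π/∂q_{North} = 55 − 5q_{North} − 2q_{West} = 0, so q_{North} = 11 − 0.4q_{West}.
At q_{West} = 5: q_{North} = 11 − 0.4·5 = 9.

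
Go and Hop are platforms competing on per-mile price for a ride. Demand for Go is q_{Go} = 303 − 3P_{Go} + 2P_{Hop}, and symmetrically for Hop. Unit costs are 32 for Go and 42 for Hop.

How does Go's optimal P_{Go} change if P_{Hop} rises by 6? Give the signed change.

Go's profit: π = (P_{Go} − 32)(303 − 3P_{Go} + 2P_{Hop}).
∂π/∂P_{Go} = 399 − 6P_{Go} + 2P_{Hop} = 0 ⇒ P_{Go} = 66.5 + (1/3)P_{Hop}.
The reaction-function slope is 1/3, so a 6-unit rise in P_{Hop} moves P_{Go} by 1/3 × 6 = 2. Go's best response rises — the actions are strategic complements.

2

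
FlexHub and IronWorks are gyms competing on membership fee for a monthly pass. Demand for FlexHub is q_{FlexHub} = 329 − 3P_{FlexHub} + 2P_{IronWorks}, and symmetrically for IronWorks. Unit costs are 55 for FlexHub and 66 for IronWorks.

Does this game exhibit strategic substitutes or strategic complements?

FlexHub's profit: π = (P_{FlexHub} − 55)(329 − 3P_{FlexHub} + 2P_{IronWorks}).
∂π/∂P_{FlexHub} = 494 − 6P_{FlexHub} + 2P_{IronWorks} = 0 ⇒ P_{FlexHub} = 247/3 + (1/3)P_{IronWorks}.
The best-response slope dP_{FlexHub}/dP_{IronWorks} = 1/3 > 0: the reaction function is upward-sloping, so the choices are strategic complements.

strategic complements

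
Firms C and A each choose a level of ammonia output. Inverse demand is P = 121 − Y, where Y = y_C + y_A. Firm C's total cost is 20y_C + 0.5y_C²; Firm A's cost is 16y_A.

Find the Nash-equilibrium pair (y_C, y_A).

19.4, 42.8

Firm C's profit: π = y_C(121 − (y_C + y_A)) − 20y_C − 0.5y_C².
∂π/∂y_C = 101 − 3y_C − y_A = 0, so y_C = 101/3 − (1/3)y_A.
For A: ∂π/∂y_A = 105 − 2y_A − y_C = 0 ⇒ y_A = 52.5 − 0.5y_C.
Plugging y_A into C's best response: y_C = 101/3 − (1/3)(52.5 − 0.5y_C) ⇒ (5/6)y_C = 97/6, so y_C = 19.4.
Then y_A = 52.5 − 0.5·19.4 = 42.8.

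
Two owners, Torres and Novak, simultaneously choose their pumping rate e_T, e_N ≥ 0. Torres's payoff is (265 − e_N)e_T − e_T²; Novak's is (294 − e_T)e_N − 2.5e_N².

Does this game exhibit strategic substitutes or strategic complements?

Expanding Torres's payoff: 265e_T − e_Ne_T − e_T².
∂π/∂e_T = 265 − e_N − 2e_T = 0, so e_T = 132.5 − 0.5e_N.
The best-response slope de_T/de_N = −0.5 < 0: the reaction function is downward-sloping, so the choices are strategic substitutes.

strategic substitutes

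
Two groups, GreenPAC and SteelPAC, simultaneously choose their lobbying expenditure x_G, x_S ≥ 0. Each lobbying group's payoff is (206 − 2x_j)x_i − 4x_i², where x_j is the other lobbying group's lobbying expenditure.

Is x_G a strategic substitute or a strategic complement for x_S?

GreenPAC's payoff is (206 − 2x_S)x_G − 4x_G².
∂π/∂x_G = 206 − 2x_S − 8x_G = 0, so x_G = 25.75 − 0.25x_S.
The best-response slope dx_G/dx_S = −0.25 < 0: the reaction function is downward-sloping, so the choices are strategic substitutes.

strategic substitutes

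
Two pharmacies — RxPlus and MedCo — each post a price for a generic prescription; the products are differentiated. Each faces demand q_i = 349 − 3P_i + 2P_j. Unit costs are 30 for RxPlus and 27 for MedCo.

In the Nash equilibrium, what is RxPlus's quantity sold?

237.5625

RxPlus's profit: π = (P_{RxPlus} − 30)(349 − 3P_{RxPlus} + 2P_{MedCo}).
∂π/∂P_{RxPlus} = 439 − 6P_{RxPlus} + 2P_{MedCo} = 0 ⇒ P_{RxPlus} = 439/6 + (1/3)P_{MedCo}.
Similarly P_{MedCo} = 215/3 + (1/3)P_{RxPlus}.
Substituting the second reaction function into the first: P_{RxPlus} = 439/6 + (1/3)(215/3 + (1/3)P_{RxPlus}), which gives (8/9)P_{RxPlus} = 1747/18 ⇒ P_{RxPlus} = 109.1875.
Then P_{MedCo} = 215/3 + (1/3)·109.1875 = 108.0625.
q_{RxPlus} = 349 − 3·109.1875 + 2·108.0625 = 237.5625.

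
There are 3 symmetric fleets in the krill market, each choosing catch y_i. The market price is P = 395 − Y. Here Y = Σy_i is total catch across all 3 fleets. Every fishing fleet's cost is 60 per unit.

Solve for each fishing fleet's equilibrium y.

A representative fishing fleet's profit is π_i = y_i(395 − Y) − 60y_i, with Y = y_i + Σ_{j≠i} y_j.
First-order condition: 335 − 2y_i − Σ_{j≠i} y_j = 0.
Imposing symmetry (y_j = y for all j) turns Σ_{j≠i} y_j into 2y, so 335 = 4y and y = 83.75.

83.75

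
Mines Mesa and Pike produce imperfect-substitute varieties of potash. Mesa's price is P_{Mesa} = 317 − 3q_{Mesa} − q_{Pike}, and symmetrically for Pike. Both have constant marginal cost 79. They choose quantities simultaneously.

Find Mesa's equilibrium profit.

Mine Mesa's profit: π = q_{Mesa}(317 − 3q_{Mesa} − q_{Pike}) − 79q_{Mesa}.
∂π/∂q_{Mesa} = 238 − 6q_{Mesa} − q_{Pike} = 0 ⇒ q_{Mesa} = 119/3 − (1/6)q_{Pike}.
Setting q_{Mesa} = q_{Pike} in the reaction function: q_{Mesa} = 119/3 − (1/6)q_{Mesa}, so q_{Mesa} = (119/3) / (7/6) = 34.
P_{Mesa} = 317 − 3·34 − 34 = 181.
Profit = (181 − 79)·34 = 3468.

3468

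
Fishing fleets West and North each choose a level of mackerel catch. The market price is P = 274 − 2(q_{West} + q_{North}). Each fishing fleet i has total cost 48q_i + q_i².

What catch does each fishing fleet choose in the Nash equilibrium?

28.25

Fishing fleet West's profit: π = q_{West}(274 − 2(q_{West} + q_{North})) − 48q_{West} − q_{West}².
∂π/∂q_{West} = 226 − 6q_{West} − 2q_{North} = 0, so q_{West} = 113/3 − (1/3)q_{North}.
Setting q_{West} = q_{North} in the reaction function: q_{West} = 113/3 − (1/3)q_{West}, so q_{West} = (113/3) / (4/3) = 28.25.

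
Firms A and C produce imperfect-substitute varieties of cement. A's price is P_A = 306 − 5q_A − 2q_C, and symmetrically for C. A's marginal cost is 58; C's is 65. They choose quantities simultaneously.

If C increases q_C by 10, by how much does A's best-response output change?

Firm A's profit: π = q_A(306 − 5q_A − 2q_C) − 58q_A.
∂π/∂q_A = 248 − 10q_A − 2q_C = 0 ⇒ q_A = 24.8 − 0.2q_C.
The reaction-function slope is −0.2, so a 10-unit rise in q_C moves q_A by −0.2 × 10 = −2. A's best response falls — the actions are strategic substitutes.

-2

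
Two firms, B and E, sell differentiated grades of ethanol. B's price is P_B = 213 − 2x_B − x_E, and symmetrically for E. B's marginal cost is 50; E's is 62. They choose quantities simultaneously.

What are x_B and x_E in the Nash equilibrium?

Firm B's profit: π = x_B(213 − 2x_B − x_E) − 50x_B.
∂π/∂x_B = 163 − 4x_B − x_E = 0 ⇒ x_B = 40.75 − 0.25x_E.
Similarly x_E = 37.75 − 0.25x_B.
Plugging x_E into B's best response: x_B = 40.75 − 0.25(37.75 − 0.25x_B) ⇒ 0.9375x_B = 31.3125, so x_B = 33.4.
Then x_E = 37.75 − 0.25·33.4 = 29.4.

33.4, 29.4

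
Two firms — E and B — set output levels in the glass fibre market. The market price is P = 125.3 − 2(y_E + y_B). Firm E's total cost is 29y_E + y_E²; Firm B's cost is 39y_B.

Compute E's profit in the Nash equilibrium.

338.9907

Firm E's profit: π = y_E(125.3 − 2(y_E + y_B)) − 29y_E − y_E².
∂π/∂y_E = 96.3 − 6y_E − 2y_B = 0, so y_E = 16.05 − (1/3)y_B.
For B: ∂π/∂y_B = 86.3 − 4y_B − 2y_E = 0 ⇒ y_B = 21.575 − 0.5y_E.
Substituting the second reaction function into the first: y_E = 16.05 − (1/3)(21.575 − 0.5y_E), which gives (5/6)y_E = 1063/120 ⇒ y_E = 10.63.
Then y_B = 21.575 − 0.5·10.63 = 16.26.
Price P = 125.3 − 2·26.89 = 71.52.
E's profit: (71.52 − 29)·10.63 − (10.63)² = 338.9907.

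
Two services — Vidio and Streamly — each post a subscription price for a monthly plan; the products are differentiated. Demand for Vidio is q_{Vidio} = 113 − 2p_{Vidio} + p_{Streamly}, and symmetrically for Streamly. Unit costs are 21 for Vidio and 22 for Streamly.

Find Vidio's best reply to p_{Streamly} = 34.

Vidio's profit: π = (p_{Vidio} − 21)(113 − 2p_{Vidio} + p_{Streamly}).
∂π/∂p_{Vidio} = 155 − 4p_{Vidio} + p_{Streamly} = 0 ⇒ p_{Vidio} = 38.75 + 0.25p_{Streamly}.
At p_{Streamly} = 34: p_{Vidio} = 38.75 + 0.25·34 = 47.25.

47.25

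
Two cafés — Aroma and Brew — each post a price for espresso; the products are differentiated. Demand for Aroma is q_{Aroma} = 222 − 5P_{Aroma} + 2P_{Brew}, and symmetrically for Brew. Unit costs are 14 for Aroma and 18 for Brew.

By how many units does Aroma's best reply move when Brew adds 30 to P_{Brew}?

6

Aroma's profit: π = (P_{Aroma} − 14)(222 − 5P_{Aroma} + 2P_{Brew}).
∂π/∂P_{Aroma} = 292 − 10P_{Aroma} + 2P_{Brew} = 0 ⇒ P_{Aroma} = 29.2 + 0.2P_{Brew}.
The reaction-function slope is 0.2, so a 30-unit rise in P_{Brew} moves P_{Aroma} by 0.2 × 30 = 6. Aroma's best response rises — the actions are strategic complements.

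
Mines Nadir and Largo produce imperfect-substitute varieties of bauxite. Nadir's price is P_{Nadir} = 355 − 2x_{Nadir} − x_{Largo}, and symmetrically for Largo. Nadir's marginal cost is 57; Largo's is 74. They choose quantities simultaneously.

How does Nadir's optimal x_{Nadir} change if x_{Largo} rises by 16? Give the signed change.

-4

Mine Nadir's profit: π = x_{Nadir}(355 − 2x_{Nadir} − x_{Largo}) − 57x_{Nadir}.
∂π/∂x_{Nadir} = 298 − 4x_{Nadir} − x_{Largo} = 0 ⇒ x_{Nadir} = 74.5 − 0.25x_{Largo}.
The reaction-function slope is −0.25, so a 16-unit rise in x_{Largo} moves x_{Nadir} by −0.25 × 16 = −4. Nadir's best response falls — the actions are strategic substitutes.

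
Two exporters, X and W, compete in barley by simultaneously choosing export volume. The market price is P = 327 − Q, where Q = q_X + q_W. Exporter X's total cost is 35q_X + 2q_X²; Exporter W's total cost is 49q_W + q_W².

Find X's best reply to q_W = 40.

Exporter X's profit: π = q_X(327 − (q_X + q_W)) − 35q_X − 2q_X².
∂π/∂q_X = 292 − 6q_X − q_W = 0, so q_X = 146/3 − (1/6)q_W.
At q_W = 40: q_X = 146/3 − (1/6)·40 = 42.

42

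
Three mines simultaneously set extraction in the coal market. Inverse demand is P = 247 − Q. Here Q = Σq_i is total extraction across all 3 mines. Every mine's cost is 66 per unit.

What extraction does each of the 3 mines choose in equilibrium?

45.25

A representative mine's profit is π_i = q_i(247 − Q) − 66q_i, with Q = q_i + Σ_{j≠i} q_j.
First-order condition: 181 − 2q_i − Σ_{j≠i} q_j = 0.
With identical mines, set every q_j = q: then 181 − 2q − 2q = 0, i.e. q = 181/4 = 45.25.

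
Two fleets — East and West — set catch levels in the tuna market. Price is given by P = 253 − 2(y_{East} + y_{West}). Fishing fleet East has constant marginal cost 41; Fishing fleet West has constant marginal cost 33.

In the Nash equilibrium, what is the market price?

Fishing fleet East's profit: π = y_{East}(253 − 2(y_{East} + y_{West})) − 41y_{East}.
∂π/∂y_{East} = 212 − 4y_{East} − 2y_{West} = 0, so y_{East} = 53 − 0.5y_{West}.
By the same steps for West: y_{West} = 55 − 0.5y_{East}.
Plugging y_{West} into East's best response: y_{East} = 53 − 0.5(55 − 0.5y_{East}) ⇒ 0.75y_{East} = 25.5, so y_{East} = 34.
Then y_{West} = 55 − 0.5·34 = 38.
Equilibrium price: P = 253 − 2·72 = 109.

109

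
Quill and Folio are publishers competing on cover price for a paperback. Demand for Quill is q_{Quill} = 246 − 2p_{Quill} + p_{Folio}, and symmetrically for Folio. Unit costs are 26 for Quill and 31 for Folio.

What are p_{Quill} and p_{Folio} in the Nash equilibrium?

Quill's profit: π = (p_{Quill} − 26)(246 − 2p_{Quill} + p_{Folio}).
∂π/∂p_{Quill} = 298 − 4p_{Quill} + p_{Folio} = 0 ⇒ p_{Quill} = 74.5 + 0.25p_{Folio}.
Similarly p_{Folio} = 77 + 0.25p_{Quill}.
Plugging p_{Folio} into Quill's best response: p_{Quill} = 74.5 + 0.25(77 + 0.25p_{Quill}) ⇒ 0.9375p_{Quill} = 93.75, so p_{Quill} = 100.
Then p_{Folio} = 77 + 0.25·100 = 102.

100, 102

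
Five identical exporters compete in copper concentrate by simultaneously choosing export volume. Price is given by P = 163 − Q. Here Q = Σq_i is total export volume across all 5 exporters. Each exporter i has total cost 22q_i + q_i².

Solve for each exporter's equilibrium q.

17.625

A representative exporter's profit is π_i = q_i(163 − Q) − 22q_i − q_i², with Q = q_i + Σ_{j≠i} q_j.
First-order condition: 141 − 4q_i − Σ_{j≠i} q_j = 0.
With identical exporters, set every q_j = q: then 141 − 4q − 4q = 0, i.e. q = 141/8 = 17.625.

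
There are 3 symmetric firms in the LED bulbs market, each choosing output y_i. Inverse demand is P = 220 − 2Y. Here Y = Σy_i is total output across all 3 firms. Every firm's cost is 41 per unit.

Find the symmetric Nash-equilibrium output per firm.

22.375

A representative firm's profit is π_i = y_i(220 − 2Y) − 41y_i, with Y = y_i + Σ_{j≠i} y_j.
First-order condition: 179 − 4y_i − 2Σ_{j≠i} y_j = 0.
Imposing symmetry (y_j = y for all j) turns Σ_{j≠i} y_j into 2y, so 179 = 8y and y = 22.375.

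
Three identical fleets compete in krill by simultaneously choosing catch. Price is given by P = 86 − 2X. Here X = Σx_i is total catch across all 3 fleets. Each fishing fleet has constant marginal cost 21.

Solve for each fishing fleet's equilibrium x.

8.125

A representative fishing fleet's profit is π_i = x_i(86 − 2X) − 21x_i, with X = x_i + Σ_{j≠i} x_j.
First-order condition: 65 − 4x_i − 2Σ_{j≠i} x_j = 0.
Imposing symmetry (x_j = x for all j) turns Σ_{j≠i} x_j into 2x, so 65 = 8x and x = 8.125.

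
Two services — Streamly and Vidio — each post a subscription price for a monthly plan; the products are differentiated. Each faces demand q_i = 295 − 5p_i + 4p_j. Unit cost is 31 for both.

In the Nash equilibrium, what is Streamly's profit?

Streamly's profit: π = (p_{Streamly} − 31)(295 − 5p_{Streamly} + 4p_{Vidio}).
∂π/∂p_{Streamly} = 450 − 10p_{Streamly} + 4p_{Vidio} = 0 ⇒ p_{Streamly} = 45 + 0.4p_{Vidio}.
By symmetry p_{Vidio} = p_{Streamly}; substituting into the reaction function, 0.6p_{Streamly} = 45 and p_{Streamly} = 75.
q_{Streamly} = 295 − 5·75 + 4·75 = 220.
Profit = (75 − 31)·220 = 9680.

9680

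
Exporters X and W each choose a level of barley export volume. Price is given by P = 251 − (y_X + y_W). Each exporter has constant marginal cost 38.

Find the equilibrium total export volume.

Exporter X's profit: π = y_X(251 − (y_X + y_W)) − 38y_X.
∂π/∂y_X = 213 − 2y_X − y_W = 0, so y_X = 106.5 − 0.5y_W.
By symmetry y_W = y_X; substituting into the reaction function, 1.5y_X = 106.5 and y_X = 71.
Total export volume: 71 + 71 = 142.

142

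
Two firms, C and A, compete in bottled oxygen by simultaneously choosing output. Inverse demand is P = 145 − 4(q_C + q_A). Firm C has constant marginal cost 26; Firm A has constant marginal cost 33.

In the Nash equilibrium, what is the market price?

68

Firm C's profit: π = q_C(145 − 4(q_C + q_A)) − 26q_C.
∂π/∂q_C = 119 − 8q_C − 4q_A = 0, so q_C = 14.875 − 0.5q_A.
By the same steps for A: q_A = 14 − 0.5q_C.
Solving the two reaction functions simultaneously: (1 − (−0.5)(−0.5))q_C = 14.875 − 0.5·14, so 0.75q_C = 7.875 and q_C = 10.5.
Then q_A = 14 − 0.5·10.5 = 8.75.
Equilibrium price: P = 145 − 4·19.25 = 68.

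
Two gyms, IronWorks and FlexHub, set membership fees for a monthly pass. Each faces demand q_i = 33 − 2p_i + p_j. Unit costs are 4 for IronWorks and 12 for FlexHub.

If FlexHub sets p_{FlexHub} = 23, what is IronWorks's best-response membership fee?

16

IronWorks's profit: π = (p_{IronWorks} − 4)(33 − 2p_{IronWorks} + p_{FlexHub}).
∂π/∂p_{IronWorks} = 41 − 4p_{IronWorks} + p_{FlexHub} = 0 ⇒ p_{IronWorks} = 10.25 + 0.25p_{FlexHub}.
At p_{FlexHub} = 23: p_{IronWorks} = 10.25 + 0.25·23 = 16.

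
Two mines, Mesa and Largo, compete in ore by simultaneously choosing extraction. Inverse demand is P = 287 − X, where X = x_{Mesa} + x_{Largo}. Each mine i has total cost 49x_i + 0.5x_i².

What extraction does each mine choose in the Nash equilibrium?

59.5

Mine Mesa's profit: π = x_{Mesa}(287 − (x_{Mesa} + x_{Largo})) − 49x_{Mesa} − 0.5x_{Mesa}².
∂π/∂x_{Mesa} = 238 − 3x_{Mesa} − x_{Largo} = 0, so x_{Mesa} = 238/3 − (1/3)x_{Largo}.
Setting x_{Mesa} = x_{Largo} in the reaction function: x_{Mesa} = 238/3 − (1/3)x_{Mesa}, so x_{Mesa} = (238/3) / (4/3) = 59.5.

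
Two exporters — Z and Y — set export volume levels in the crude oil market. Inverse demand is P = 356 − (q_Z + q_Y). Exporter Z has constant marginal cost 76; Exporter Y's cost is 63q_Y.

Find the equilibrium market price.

165

Exporter Z's profit: π = q_Z(356 − (q_Z + q_Y)) − 76q_Z.
∂π/∂q_Z = 280 − 2q_Z − q_Y = 0, so q_Z = 140 − 0.5q_Y.
By the same steps for Y: q_Y = 146.5 − 0.5q_Z.
Solving the two reaction functions simultaneously: (1 − (−0.5)(−0.5))q_Z = 140 − 0.5·146.5, so 0.75q_Z = 66.75 and q_Z = 89.
Then q_Y = 146.5 − 0.5·89 = 102.
Equilibrium price: P = 356 − 191 = 165.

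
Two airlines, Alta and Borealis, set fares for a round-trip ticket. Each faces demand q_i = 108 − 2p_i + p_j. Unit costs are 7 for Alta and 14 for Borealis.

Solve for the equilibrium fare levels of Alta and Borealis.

41.6, 44.4

Alta's profit: π = (p_{Alta} − 7)(108 − 2p_{Alta} + p_{Borealis}).
∂π/∂p_{Alta} = 122 − 4p_{Alta} + p_{Borealis} = 0 ⇒ p_{Alta} = 30.5 + 0.25p_{Borealis}.
Similarly p_{Borealis} = 34 + 0.25p_{Alta}.
Substituting the second reaction function into the first: p_{Alta} = 30.5 + 0.25(34 + 0.25p_{Alta}), which gives 0.9375p_{Alta} = 39 ⇒ p_{Alta} = 41.6.
Then p_{Borealis} = 34 + 0.25·41.6 = 44.4.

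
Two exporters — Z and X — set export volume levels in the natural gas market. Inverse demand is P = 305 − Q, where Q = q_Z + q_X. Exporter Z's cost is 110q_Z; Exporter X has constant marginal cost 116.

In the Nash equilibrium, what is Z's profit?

4489

Exporter Z's profit: π = q_Z(305 − (q_Z + q_X)) − 110q_Z.
∂π/∂q_Z = 195 − 2q_Z − q_X = 0, so q_Z = 97.5 − 0.5q_X.
By the same steps for X: q_X = 94.5 − 0.5q_Z.
Plugging q_X into Z's best response: q_Z = 97.5 − 0.5(94.5 − 0.5q_Z) ⇒ 0.75q_Z = 50.25, so q_Z = 67.
Then q_X = 94.5 − 0.5·67 = 61.
Price P = 305 − 128 = 177.
Z's profit: (177 − 110)·67 = 4489.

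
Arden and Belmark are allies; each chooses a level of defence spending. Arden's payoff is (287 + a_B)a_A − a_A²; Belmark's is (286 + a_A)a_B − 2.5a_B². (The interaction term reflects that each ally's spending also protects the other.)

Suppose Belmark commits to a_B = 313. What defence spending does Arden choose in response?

Expanding Arden's payoff: 287a_A + a_Ba_A − a_A².
∂π/∂a_A = 287 + a_B − 2a_A = 0, so a_A = 143.5 + 0.5a_B.
At a_B = 313: a_A = 143.5 + 0.5·313 = 300.

300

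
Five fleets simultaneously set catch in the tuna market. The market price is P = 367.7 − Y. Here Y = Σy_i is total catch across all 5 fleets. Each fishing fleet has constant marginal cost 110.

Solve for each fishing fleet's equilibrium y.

A representative fishing fleet's profit is π_i = y_i(367.7 − Y) − 110y_i, with Y = y_i + Σ_{j≠i} y_j.
First-order condition: 257.7 − 2y_i − Σ_{j≠i} y_j = 0.
Imposing symmetry (y_j = y for all j) turns Σ_{j≠i} y_j into 4y, so 257.7 = 6y and y = 42.95.

42.95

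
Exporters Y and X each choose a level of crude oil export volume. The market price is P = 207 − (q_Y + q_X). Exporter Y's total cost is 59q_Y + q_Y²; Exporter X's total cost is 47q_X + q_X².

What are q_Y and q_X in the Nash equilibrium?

Exporter Y's profit: π = q_Y(207 − (q_Y + q_X)) − 59q_Y − q_Y².
∂π/∂q_Y = 148 − 4q_Y − q_X = 0, so q_Y = 37 − 0.25q_X.
By the same steps for X: q_X = 40 − 0.25q_Y.
Substituting the second reaction function into the first: q_Y = 37 − 0.25(40 − 0.25q_Y), which gives 0.9375q_Y = 27 ⇒ q_Y = 28.8.
Then q_X = 40 − 0.25·28.8 = 32.8.

28.8, 32.8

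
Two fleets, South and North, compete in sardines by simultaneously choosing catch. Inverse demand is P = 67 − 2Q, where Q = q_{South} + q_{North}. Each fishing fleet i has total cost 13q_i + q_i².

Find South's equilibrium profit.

136.6875

Fishing fleet South's profit: π = q_{South}(67 − 2(q_{South} + q_{North})) − 13q_{South} − q_{South}².
∂π/∂q_{South} = 54 − 6q_{South} − 2q_{North} = 0, so q_{South} = 9 − (1/3)q_{North}.
By symmetry q_{North} = q_{South}; substituting into the reaction function, (4/3)q_{South} = 9 and q_{South} = 6.75.
Price P = 67 − 2·13.5 = 40.
South's profit: (40 − 13)·6.75 − (6.75)² = 136.6875.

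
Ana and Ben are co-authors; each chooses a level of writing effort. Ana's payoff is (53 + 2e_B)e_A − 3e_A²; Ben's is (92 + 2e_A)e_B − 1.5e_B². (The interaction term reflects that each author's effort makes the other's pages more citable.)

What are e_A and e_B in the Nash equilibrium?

24.5, 47

Expanding Ana's payoff: 53e_A + 2e_Be_A − 3e_A².
∂π/∂e_A = 53 + 2e_B − 6e_A = 0, so e_A = 53/6 + (1/3)e_B.
Likewise for Ben: e_B = 92/3 + (2/3)e_A.
Plugging e_B into Ana's best response: e_A = 53/6 + (1/3)(92/3 + (2/3)e_A) ⇒ (7/9)e_A = 343/18, so e_A = 24.5.
Then e_B = 92/3 + (2/3)·24.5 = 47.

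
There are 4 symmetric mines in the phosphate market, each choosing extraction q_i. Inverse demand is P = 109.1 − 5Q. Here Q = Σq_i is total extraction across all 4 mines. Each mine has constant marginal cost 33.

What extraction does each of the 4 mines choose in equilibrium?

A representative mine's profit is π_i = q_i(109.1 − 5Q) − 33q_i, with Q = q_i + Σ_{j≠i} q_j.
First-order condition: 76.1 − 10q_i − 5Σ_{j≠i} q_j = 0.
Imposing symmetry (q_j = q for all j) turns Σ_{j≠i} q_j into 3q, so 76.1 = 25q and q = 3.044.

3.044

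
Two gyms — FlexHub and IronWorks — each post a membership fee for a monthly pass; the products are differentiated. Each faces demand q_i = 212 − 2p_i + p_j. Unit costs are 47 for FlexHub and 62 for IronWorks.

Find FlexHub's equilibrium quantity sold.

FlexHub's profit: π = (p_{FlexHub} − 47)(212 − 2p_{FlexHub} + p_{IronWorks}).
∂π/∂p_{FlexHub} = 306 − 4p_{FlexHub} + p_{IronWorks} = 0 ⇒ p_{FlexHub} = 76.5 + 0.25p_{IronWorks}.
Similarly p_{IronWorks} = 84 + 0.25p_{FlexHub}.
Solving the two reaction functions simultaneously: (1 − (0.25)(0.25))p_{FlexHub} = 76.5 + 0.25·84, so 0.9375p_{FlexHub} = 97.5 and p_{FlexHub} = 104.
Then p_{IronWorks} = 84 + 0.25·104 = 110.
q_{FlexHub} = 212 − 2·104 + 110 = 114.

114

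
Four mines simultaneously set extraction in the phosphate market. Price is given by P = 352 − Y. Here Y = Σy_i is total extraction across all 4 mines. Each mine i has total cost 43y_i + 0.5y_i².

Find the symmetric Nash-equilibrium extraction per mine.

A representative mine's profit is π_i = y_i(352 − Y) − 43y_i − 0.5y_i², with Y = y_i + Σ_{j≠i} y_j.
First-order condition: 309 − 3y_i − Σ_{j≠i} y_j = 0.
Imposing symmetry (y_j = y for all j) turns Σ_{j≠i} y_j into 3y, so 309 = 6y and y = 51.5.

51.5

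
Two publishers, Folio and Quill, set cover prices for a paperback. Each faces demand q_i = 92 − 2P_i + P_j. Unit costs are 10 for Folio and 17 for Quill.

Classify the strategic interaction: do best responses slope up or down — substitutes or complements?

Folio's profit: π = (P_{Folio} − 10)(92 − 2P_{Folio} + P_{Quill}).
∂π/∂P_{Folio} = 112 − 4P_{Folio} + P_{Quill} = 0 ⇒ P_{Folio} = 28 + 0.25P_{Quill}.
The best-response slope dP_{Folio}/dP_{Quill} = 0.25 > 0: the reaction function is upward-sloping, so the choices are strategic complements.

strategic complements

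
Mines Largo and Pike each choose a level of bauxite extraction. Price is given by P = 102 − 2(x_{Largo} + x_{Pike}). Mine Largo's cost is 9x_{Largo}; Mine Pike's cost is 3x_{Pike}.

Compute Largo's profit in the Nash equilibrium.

Mine Largo's profit: π = x_{Largo}(102 − 2(x_{Largo} + x_{Pike})) − 9x_{Largo}.
∂π/∂x_{Largo} = 93 − 4x_{Largo} − 2x_{Pike} = 0, so x_{Largo} = 23.25 − 0.5x_{Pike}.
By the same steps for Pike: x_{Pike} = 24.75 − 0.5x_{Largo}.
Substituting the second reaction function into the first: x_{Largo} = 23.25 − 0.5(24.75 − 0.5x_{Largo}), which gives 0.75x_{Largo} = 10.875 ⇒ x_{Largo} = 14.5.
Then x_{Pike} = 24.75 − 0.5·14.5 = 17.5.
Price P = 102 − 2·32 = 38.
Largo's profit: (38 − 9)·14.5 = 420.5.

420.5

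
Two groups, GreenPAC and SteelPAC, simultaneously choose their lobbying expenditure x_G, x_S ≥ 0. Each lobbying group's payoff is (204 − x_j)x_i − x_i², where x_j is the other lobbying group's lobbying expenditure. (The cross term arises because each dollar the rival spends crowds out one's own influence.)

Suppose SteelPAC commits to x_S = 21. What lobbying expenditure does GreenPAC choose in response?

91.5

GreenPAC's payoff is (204 − x_S)x_G − x_G².
∂π/∂x_G = 204 − x_S − 2x_G = 0, so x_G = 102 − 0.5x_S.
At x_S = 21: x_G = 102 − 0.5·21 = 91.5.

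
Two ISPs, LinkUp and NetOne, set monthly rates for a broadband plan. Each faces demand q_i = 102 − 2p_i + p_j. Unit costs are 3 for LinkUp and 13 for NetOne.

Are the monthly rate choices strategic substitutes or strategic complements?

LinkUp's profit: π = (p_{LinkUp} − 3)(102 − 2p_{LinkUp} + p_{NetOne}).
∂π/∂p_{LinkUp} = 108 − 4p_{LinkUp} + p_{NetOne} = 0 ⇒ p_{LinkUp} = 27 + 0.25p_{NetOne}.
The best-response slope dp_{LinkUp}/dp_{NetOne} = 0.25 > 0: the reaction function is upward-sloping, so the choices are strategic complements.

strategic complements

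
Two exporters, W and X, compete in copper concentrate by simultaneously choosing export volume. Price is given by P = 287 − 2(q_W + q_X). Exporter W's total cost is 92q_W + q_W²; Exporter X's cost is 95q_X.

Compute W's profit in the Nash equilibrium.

1176.12

Exporter W's profit: π = q_W(287 − 2(q_W + q_X)) − 92q_W − q_W².
∂π/∂q_W = 195 − 6q_W − 2q_X = 0, so q_W = 32.5 − (1/3)q_X.
For X: ∂π/∂q_X = 192 − 4q_X − 2q_W = 0 ⇒ q_X = 48 − 0.5q_W.
Plugging q_X into W's best response: q_W = 32.5 − (1/3)(48 − 0.5q_W) ⇒ (5/6)q_W = 16.5, so q_W = 19.8.
Then q_X = 48 − 0.5·19.8 = 38.1.
Price P = 287 − 2·57.9 = 171.2.
W's profit: (171.2 − 92)·19.8 − (19.8)² = 1176.12.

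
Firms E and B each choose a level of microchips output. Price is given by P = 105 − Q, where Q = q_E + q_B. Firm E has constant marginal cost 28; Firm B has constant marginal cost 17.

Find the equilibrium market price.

50

Firm E's profit: π = q_E(105 − (q_E + q_B)) − 28q_E.
∂π/∂q_E = 77 − 2q_E − q_B = 0, so q_E = 38.5 − 0.5q_B.
By the same steps for B: q_B = 44 − 0.5q_E.
Solving the two reaction functions simultaneously: (1 − (−0.5)(−0.5))q_E = 38.5 − 0.5·44, so 0.75q_E = 16.5 and q_E = 22.
Then q_B = 44 − 0.5·22 = 33.
Equilibrium price: P = 105 − 55 = 50.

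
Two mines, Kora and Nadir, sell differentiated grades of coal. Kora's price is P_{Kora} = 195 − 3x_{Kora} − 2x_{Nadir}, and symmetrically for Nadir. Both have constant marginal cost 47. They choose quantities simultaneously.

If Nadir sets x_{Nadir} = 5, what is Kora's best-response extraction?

23

Mine Kora's profit: π = x_{Kora}(195 − 3x_{Kora} − 2x_{Nadir}) − 47x_{Kora}.
∂π/∂x_{Kora} = 148 − 6x_{Kora} − 2x_{Nadir} = 0 ⇒ x_{Kora} = 74/3 − (1/3)x_{Nadir}.
At x_{Nadir} = 5: x_{Kora} = 74/3 − (1/3)·5 = 23.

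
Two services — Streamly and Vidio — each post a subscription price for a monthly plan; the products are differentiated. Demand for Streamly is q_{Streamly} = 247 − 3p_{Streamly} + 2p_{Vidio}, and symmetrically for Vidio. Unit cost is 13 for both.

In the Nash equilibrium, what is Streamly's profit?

Streamly's profit: π = (p_{Streamly} − 13)(247 − 3p_{Streamly} + 2p_{Vidio}).
∂π/∂p_{Streamly} = 286 − 6p_{Streamly} + 2p_{Vidio} = 0 ⇒ p_{Streamly} = 143/3 + (1/3)p_{Vidio}.
The game is symmetric, so in equilibrium p_{Vidio} = p_{Streamly}: the reaction function gives (2/3)p_{Streamly} = 143/3, hence p_{Streamly} = 71.5.
q_{Streamly} = 247 − 3·71.5 + 2·71.5 = 175.5.
Profit = (71.5 − 13)·175.5 = 10266.75.

10266.75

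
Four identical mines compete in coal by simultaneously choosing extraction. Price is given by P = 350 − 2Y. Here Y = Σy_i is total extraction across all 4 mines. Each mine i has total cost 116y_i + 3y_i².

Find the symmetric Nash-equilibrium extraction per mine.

14.625

A representative mine's profit is π_i = y_i(350 − 2Y) − 116y_i − 3y_i², with Y = y_i + Σ_{j≠i} y_j.
First-order condition: 234 − 10y_i − 2Σ_{j≠i} y_j = 0.
With identical mines, set every y_j = y: then 234 − 10y − 6y = 0, i.e. y = 234/16 = 14.625.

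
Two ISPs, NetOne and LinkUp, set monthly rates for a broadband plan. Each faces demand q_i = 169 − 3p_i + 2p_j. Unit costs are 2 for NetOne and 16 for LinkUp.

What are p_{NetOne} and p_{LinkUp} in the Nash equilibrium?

NetOne's profit: π = (p_{NetOne} − 2)(169 − 3p_{NetOne} + 2p_{LinkUp}).
∂π/∂p_{NetOne} = 175 − 6p_{NetOne} + 2p_{LinkUp} = 0 ⇒ p_{NetOne} = 175/6 + (1/3)p_{LinkUp}.
Similarly p_{LinkUp} = 217/6 + (1/3)p_{NetOne}.
Solving the two reaction functions simultaneously: (1 − (1/3)(1/3))p_{NetOne} = 175/6 + (1/3)·(217/6), so (8/9)p_{NetOne} = 371/9 and p_{NetOne} = 46.375.
Then p_{LinkUp} = 217/6 + (1/3)·46.375 = 51.625.

46.375, 51.625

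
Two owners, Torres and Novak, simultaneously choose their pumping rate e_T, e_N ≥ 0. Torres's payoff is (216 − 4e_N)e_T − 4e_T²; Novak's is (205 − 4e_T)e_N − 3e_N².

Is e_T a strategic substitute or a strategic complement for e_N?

strategic substitutes

Expanding Torres's payoff: 216e_T − 4e_Ne_T − 4e_T².
∂π/∂e_T = 216 − 4e_N − 8e_T = 0, so e_T = 27 − 0.5e_N.
The best-response slope de_T/de_N = −0.5 < 0: the reaction function is downward-sloping, so the choices are strategic substitutes.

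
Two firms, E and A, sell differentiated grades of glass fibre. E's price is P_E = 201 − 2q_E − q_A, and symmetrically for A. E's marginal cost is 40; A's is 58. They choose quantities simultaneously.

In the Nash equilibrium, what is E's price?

106.8

Firm E's profit: π = q_E(201 − 2q_E − q_A) − 40q_E.
∂π/∂q_E = 161 − 4q_E − q_A = 0 ⇒ q_E = 40.25 − 0.25q_A.
Similarly q_A = 35.75 − 0.25q_E.
Plugging q_A into E's best response: q_E = 40.25 − 0.25(35.75 − 0.25q_E) ⇒ 0.9375q_E = 31.3125, so q_E = 33.4.
Then q_A = 35.75 − 0.25·33.4 = 27.4.
P_E = 201 − 2·33.4 − 27.4 = 106.8.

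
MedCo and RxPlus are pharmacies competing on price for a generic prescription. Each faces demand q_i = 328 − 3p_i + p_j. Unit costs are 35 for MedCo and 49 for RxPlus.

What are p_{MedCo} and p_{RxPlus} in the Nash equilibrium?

MedCo's profit: π = (p_{MedCo} − 35)(328 − 3p_{MedCo} + p_{RxPlus}).
∂π/∂p_{MedCo} = 433 − 6p_{MedCo} + p_{RxPlus} = 0 ⇒ p_{MedCo} = 433/6 + (1/6)p_{RxPlus}.
Similarly p_{RxPlus} = 475/6 + (1/6)p_{MedCo}.
Solving the two reaction functions simultaneously: (1 − (1/6)(1/6))p_{MedCo} = 433/6 + (1/6)·(475/6), so (35/36)p_{MedCo} = 3073/36 and p_{MedCo} = 87.8.
Then p_{RxPlus} = 475/6 + (1/6)·87.8 = 93.8.

87.8, 93.8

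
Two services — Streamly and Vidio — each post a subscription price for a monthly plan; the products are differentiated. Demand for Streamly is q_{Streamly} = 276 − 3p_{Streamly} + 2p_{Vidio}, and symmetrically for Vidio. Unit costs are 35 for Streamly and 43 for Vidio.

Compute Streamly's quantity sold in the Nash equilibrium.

Streamly's profit: π = (p_{Streamly} − 35)(276 − 3p_{Streamly} + 2p_{Vidio}).
∂π/∂p_{Streamly} = 381 − 6p_{Streamly} + 2p_{Vidio} = 0 ⇒ p_{Streamly} = 63.5 + (1/3)p_{Vidio}.
Similarly p_{Vidio} = 67.5 + (1/3)p_{Streamly}.
Solving the two reaction functions simultaneously: (1 − (1/3)(1/3))p_{Streamly} = 63.5 + (1/3)·67.5, so (8/9)p_{Streamly} = 86 and p_{Streamly} = 96.75.
Then p_{Vidio} = 67.5 + (1/3)·96.75 = 99.75.
q_{Streamly} = 276 − 3·96.75 + 2·99.75 = 185.25.

185.25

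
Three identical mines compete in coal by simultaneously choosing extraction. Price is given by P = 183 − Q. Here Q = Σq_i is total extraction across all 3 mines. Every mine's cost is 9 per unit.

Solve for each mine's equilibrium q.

A representative mine's profit is π_i = q_i(183 − Q) − 9q_i, with Q = q_i + Σ_{j≠i} q_j.
First-order condition: 174 − 2q_i − Σ_{j≠i} q_j = 0.
Imposing symmetry (q_j = q for all j) turns Σ_{j≠i} q_j into 2q, so 174 = 4q and q = 43.5.

43.5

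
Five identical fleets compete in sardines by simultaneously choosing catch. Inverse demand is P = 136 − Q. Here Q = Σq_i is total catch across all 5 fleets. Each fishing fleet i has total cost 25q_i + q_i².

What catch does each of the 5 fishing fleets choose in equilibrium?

A representative fishing fleet's profit is π_i = q_i(136 − Q) − 25q_i − q_i², with Q = q_i + Σ_{j≠i} q_j.
First-order condition: 111 − 4q_i − Σ_{j≠i} q_j = 0.
In a symmetric equilibrium every fishing fleet chooses the same q, so Σ_{j≠i} q_j = 4q. The condition becomes 111 − 8q = 0, giving q = 111/8 = 13.875.

13.875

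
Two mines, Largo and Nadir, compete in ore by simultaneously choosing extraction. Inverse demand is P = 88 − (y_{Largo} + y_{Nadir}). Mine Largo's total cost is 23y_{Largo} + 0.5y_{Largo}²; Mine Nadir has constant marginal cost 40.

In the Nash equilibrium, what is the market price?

55.8

Mine Largo's profit: π = y_{Largo}(88 − (y_{Largo} + y_{Nadir})) − 23y_{Largo} − 0.5y_{Largo}².
∂π/∂y_{Largo} = 65 − 3y_{Largo} − y_{Nadir} = 0, so y_{Largo} = 65/3 − (1/3)y_{Nadir}.
For Nadir: ∂π/∂y_{Nadir} = 48 − 2y_{Nadir} − y_{Largo} = 0 ⇒ y_{Nadir} = 24 − 0.5y_{Largo}.
Solving the two reaction functions simultaneously: (1 − (−1/3)(−0.5))y_{Largo} = 65/3 − (1/3)·24, so (5/6)y_{Largo} = 41/3 and y_{Largo} = 16.4.
Then y_{Nadir} = 24 − 0.5·16.4 = 15.8.
Equilibrium price: P = 88 − 32.2 = 55.8.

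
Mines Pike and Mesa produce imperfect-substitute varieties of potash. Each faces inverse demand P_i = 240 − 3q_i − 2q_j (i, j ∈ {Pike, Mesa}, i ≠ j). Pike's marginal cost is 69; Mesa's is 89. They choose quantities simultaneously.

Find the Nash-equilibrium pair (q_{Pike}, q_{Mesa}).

22.625, 17.625

Mine Pike's profit: π = q_{Pike}(240 − 3q_{Pike} − 2q_{Mesa}) − 69q_{Pike}.
∂π/∂q_{Pike} = 171 − 6q_{Pike} − 2q_{Mesa} = 0 ⇒ q_{Pike} = 28.5 − (1/3)q_{Mesa}.
Similarly q_{Mesa} = 151/6 − (1/3)q_{Pike}.
Substituting the second reaction function into the first: q_{Pike} = 28.5 − (1/3)(151/6 − (1/3)q_{Pike}), which gives (8/9)q_{Pike} = 181/9 ⇒ q_{Pike} = 22.625.
Then q_{Mesa} = 151/6 − (1/3)·22.625 = 17.625.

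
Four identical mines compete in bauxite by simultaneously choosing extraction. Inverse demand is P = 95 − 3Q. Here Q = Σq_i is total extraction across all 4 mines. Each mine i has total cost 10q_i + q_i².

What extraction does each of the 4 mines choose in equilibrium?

5

A representative mine's profit is π_i = q_i(95 − 3Q) − 10q_i − q_i², with Q = q_i + Σ_{j≠i} q_j.
First-order condition: 85 − 8q_i − 3Σ_{j≠i} q_j = 0.
With identical mines, set every q_j = q: then 85 − 8q − 9q = 0, i.e. q = 85/17 = 5.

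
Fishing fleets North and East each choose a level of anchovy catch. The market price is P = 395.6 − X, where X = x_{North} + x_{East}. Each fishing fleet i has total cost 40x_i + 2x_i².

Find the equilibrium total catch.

Fishing fleet North's profit: π = x_{North}(395.6 − (x_{North} + x_{East})) − 40x_{North} − 2x_{North}².
∂π/∂x_{North} = 355.6 − 6x_{North} − x_{East} = 0, so x_{North} = 889/15 − (1/6)x_{East}.
The game is symmetric, so in equilibrium x_{East} = x_{North}: the reaction function gives (7/6)x_{North} = 889/15, hence x_{North} = 50.8.
Total catch: 50.8 + 50.8 = 101.6.

101.6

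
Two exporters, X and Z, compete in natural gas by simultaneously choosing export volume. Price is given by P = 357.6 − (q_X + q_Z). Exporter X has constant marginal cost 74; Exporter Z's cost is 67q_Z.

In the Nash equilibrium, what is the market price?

166.2

Exporter X's profit: π = q_X(357.6 − (q_X + q_Z)) − 74q_X.
∂π/∂q_X = 283.6 − 2q_X − q_Z = 0, so q_X = 141.8 − 0.5q_Z.
By the same steps for Z: q_Z = 145.3 − 0.5q_X.
Plugging q_Z into X's best response: q_X = 141.8 − 0.5(145.3 − 0.5q_X) ⇒ 0.75q_X = 69.15, so q_X = 92.2.
Then q_Z = 145.3 − 0.5·92.2 = 99.2.
Equilibrium price: P = 357.6 − 191.4 = 166.2.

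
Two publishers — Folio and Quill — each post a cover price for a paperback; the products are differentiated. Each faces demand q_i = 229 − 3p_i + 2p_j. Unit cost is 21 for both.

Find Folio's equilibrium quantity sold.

Folio's profit: π = (p_{Folio} − 21)(229 − 3p_{Folio} + 2p_{Quill}).
∂π/∂p_{Folio} = 292 − 6p_{Folio} + 2p_{Quill} = 0 ⇒ p_{Folio} = 146/3 + (1/3)p_{Quill}.
The game is symmetric, so in equilibrium p_{Quill} = p_{Folio}: the reaction function gives (2/3)p_{Folio} = 146/3, hence p_{Folio} = 73.
q_{Folio} = 229 − 3·73 + 2·73 = 156.

156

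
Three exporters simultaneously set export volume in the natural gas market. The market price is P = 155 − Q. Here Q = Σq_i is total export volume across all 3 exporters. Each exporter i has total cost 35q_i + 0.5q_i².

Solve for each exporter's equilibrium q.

A representative exporter's profit is π_i = q_i(155 − Q) − 35q_i − 0.5q_i², with Q = q_i + Σ_{j≠i} q_j.
First-order condition: 120 − 3q_i − Σ_{j≠i} q_j = 0.
In a symmetric equilibrium every exporter chooses the same q, so Σ_{j≠i} q_j = 2q. The condition becomes 120 − 5q = 0, giving q = 120/5 = 24.

24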